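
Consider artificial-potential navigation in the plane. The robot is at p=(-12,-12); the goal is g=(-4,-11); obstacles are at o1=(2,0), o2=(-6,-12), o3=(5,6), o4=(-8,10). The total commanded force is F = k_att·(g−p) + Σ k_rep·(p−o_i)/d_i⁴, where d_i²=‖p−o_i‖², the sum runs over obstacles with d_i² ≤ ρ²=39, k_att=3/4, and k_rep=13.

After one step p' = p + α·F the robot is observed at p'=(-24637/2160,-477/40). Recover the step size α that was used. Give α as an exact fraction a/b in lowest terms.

α = 1/10

F_att = 3/4·(g−p) = 3/4·(8,1) = (6.0000,0.7500)
o1: d²=340 > ρ²=39 → inactive
o2: d²=36 ≤ ρ²=39; F_rep = 13·(-6,0)/36² = (-0.0602,0.0000)
o3: d²=613 > ρ²=39 → inactive
o4: d²=500 > ρ²=39 → inactive
F = F_att + ΣF_rep = (5.9398,0.7500)
Δp = p'−p = (0.5940,0.0750); α = Δx/Fx = (1283/2160) / (1283/216) = 1/10
check: Δy/Fy = (3/40) / (3/4) = 1/10 ✓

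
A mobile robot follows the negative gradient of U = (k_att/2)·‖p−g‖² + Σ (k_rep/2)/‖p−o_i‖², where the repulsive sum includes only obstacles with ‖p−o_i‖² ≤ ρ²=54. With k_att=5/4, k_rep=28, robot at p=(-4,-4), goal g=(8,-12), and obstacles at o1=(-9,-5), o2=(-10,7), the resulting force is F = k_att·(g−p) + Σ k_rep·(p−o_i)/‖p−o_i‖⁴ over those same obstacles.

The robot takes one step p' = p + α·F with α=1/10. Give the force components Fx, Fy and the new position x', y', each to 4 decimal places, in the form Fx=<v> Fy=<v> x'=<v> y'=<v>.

F_att = 5/4·(g−p) = 5/4·(12,-8) = (15.0000,-10.0000)
o1: d²=26 ≤ ρ²=54; F_rep = 28·(5,1)/26² = (0.2071,0.0414)
o2: d²=157 > ρ²=54 → inactive
F = F_att + ΣF_rep = (15.2071,-9.9586)
p' = p + 1/10·F = (-2.4793,-4.9959)

Fx=15.2071 Fy=-9.9586 x'=-2.4793 y'=-4.9959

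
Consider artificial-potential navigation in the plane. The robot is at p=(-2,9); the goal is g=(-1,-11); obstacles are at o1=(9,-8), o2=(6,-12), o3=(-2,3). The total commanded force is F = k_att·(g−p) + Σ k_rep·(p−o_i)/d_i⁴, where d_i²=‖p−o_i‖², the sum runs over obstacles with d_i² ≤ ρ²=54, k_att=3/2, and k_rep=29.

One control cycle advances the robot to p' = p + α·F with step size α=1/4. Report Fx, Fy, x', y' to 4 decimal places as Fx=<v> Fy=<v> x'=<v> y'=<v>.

Fx=1.5000 Fy=-29.8657 x'=-1.6250 y'=1.5336

F_att = 3/2·(g−p) = 3/2·(1,-20) = (1.5000,-30.0000)
o1: d²=410 > ρ²=54 → inactive
o2: d²=505 > ρ²=54 → inactive
o3: d²=36 ≤ ρ²=54; F_rep = 29·(0,6)/36² = (0.0000,0.1343)
F = F_att + ΣF_rep = (1.5000,-29.8657)
p' = p + 1/4·F = (-1.6250,1.5336)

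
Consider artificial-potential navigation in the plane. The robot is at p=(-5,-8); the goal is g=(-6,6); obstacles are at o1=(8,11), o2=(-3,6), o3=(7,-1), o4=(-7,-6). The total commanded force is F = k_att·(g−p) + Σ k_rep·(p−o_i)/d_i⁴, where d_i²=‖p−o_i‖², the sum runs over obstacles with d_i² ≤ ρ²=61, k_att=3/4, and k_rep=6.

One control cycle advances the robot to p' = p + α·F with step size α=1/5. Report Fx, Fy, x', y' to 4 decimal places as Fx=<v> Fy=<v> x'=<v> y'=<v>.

Fx=-0.5625 Fy=10.3125 x'=-5.1125 y'=-5.9375

F_att = 3/4·(g−p) = 3/4·(-1,14) = (-0.7500,10.5000)
o1: d²=530 > ρ²=61 → inactive
o2: d²=200 > ρ²=61 → inactive
o3: d²=193 > ρ²=61 → inactive
o4: d²=8 ≤ ρ²=61; F_rep = 6·(2,-2)/8² = (0.1875,-0.1875)
F = F_att + ΣF_rep = (-0.5625,10.3125)
p' = p + 1/5·F = (-5.1125,-5.9375)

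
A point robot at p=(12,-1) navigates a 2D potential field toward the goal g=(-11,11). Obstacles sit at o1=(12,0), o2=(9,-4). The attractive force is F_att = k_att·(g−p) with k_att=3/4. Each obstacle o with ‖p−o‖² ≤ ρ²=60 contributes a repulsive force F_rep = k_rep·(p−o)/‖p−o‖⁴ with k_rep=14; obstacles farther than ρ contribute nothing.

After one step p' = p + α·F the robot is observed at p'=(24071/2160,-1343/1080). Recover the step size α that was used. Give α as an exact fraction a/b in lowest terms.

F_att = 3/4·(g−p) = 3/4·(-23,12) = (-17.2500,9.0000)
o1: d²=1 ≤ ρ²=60; F_rep = 14·(0,-1)/1² = (0.0000,-14.0000)
o2: d²=18 ≤ ρ²=60; F_rep = 14·(3,3)/18² = (0.1296,0.1296)
F = F_att + ΣF_rep = (-17.1204,-4.8704)
Δp = p'−p = (-0.8560,-0.2435); α = Δx/Fx = (-1849/2160) / (-1849/108) = 1/20
check: Δy/Fy = (-263/1080) / (-263/54) = 1/20 ✓

α = 1/20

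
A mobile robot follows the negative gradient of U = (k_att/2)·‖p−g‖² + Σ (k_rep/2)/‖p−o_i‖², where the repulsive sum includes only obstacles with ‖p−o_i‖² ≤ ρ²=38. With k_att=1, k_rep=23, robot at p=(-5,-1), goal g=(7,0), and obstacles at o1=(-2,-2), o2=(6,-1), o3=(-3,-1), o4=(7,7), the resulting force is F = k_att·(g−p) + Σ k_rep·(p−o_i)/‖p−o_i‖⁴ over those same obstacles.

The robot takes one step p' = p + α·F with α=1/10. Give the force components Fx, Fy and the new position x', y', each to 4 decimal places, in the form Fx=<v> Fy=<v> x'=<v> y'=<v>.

Fx=8.4350 Fy=1.2300 x'=-4.1565 y'=-0.8770

F_att = 1·(g−p) = 1·(12,1) = (12.0000,1.0000)
o1: d²=10 ≤ ρ²=38; F_rep = 23·(-3,1)/10² = (-0.6900,0.2300)
o2: d²=121 > ρ²=38 → inactive
o3: d²=4 ≤ ρ²=38; F_rep = 23·(-2,0)/4² = (-2.8750,0.0000)
o4: d²=208 > ρ²=38 → inactive
F = F_att + ΣF_rep = (8.4350,1.2300)
p' = p + 1/10·F = (-4.1565,-0.8770)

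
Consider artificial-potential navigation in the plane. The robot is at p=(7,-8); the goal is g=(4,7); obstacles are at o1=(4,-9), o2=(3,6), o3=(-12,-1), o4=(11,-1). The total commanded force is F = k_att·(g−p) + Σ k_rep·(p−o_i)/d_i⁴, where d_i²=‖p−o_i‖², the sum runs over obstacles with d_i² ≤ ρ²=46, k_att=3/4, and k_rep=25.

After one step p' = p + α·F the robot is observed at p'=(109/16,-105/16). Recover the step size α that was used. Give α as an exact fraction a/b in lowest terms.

F_att = 3/4·(g−p) = 3/4·(-3,15) = (-2.2500,11.2500)
o1: d²=10 ≤ ρ²=46; F_rep = 25·(3,1)/10² = (0.7500,0.2500)
o2: d²=212 > ρ²=46 → inactive
o3: d²=410 > ρ²=46 → inactive
o4: d²=65 > ρ²=46 → inactive
F = F_att + ΣF_rep = (-1.5000,11.5000)
Δp = p'−p = (-0.1875,1.4375); α = Δx/Fx = (-3/16) / (-3/2) = 1/8
check: Δy/Fy = (23/16) / (23/2) = 1/8 ✓

α = 1/8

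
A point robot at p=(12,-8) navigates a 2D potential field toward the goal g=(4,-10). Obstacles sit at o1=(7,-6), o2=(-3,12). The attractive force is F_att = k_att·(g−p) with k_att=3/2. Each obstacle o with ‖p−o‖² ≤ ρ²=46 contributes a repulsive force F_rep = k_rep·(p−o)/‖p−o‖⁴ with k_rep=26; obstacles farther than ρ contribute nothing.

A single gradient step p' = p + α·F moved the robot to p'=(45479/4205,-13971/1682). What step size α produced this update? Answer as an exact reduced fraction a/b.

α = 1/10

F_att = 3/2·(g−p) = 3/2·(-8,-2) = (-12.0000,-3.0000)
o1: d²=29 ≤ ρ²=46; F_rep = 26·(5,-2)/29² = (0.1546,-0.0618)
o2: d²=625 > ρ²=46 → inactive
F = F_att + ΣF_rep = (-11.8454,-3.0618)
Δp = p'−p = (-1.1845,-0.3062); α = Δx/Fx = (-4981/4205) / (-9962/841) = 1/10
check: Δy/Fy = (-515/1682) / (-2575/841) = 1/10 ✓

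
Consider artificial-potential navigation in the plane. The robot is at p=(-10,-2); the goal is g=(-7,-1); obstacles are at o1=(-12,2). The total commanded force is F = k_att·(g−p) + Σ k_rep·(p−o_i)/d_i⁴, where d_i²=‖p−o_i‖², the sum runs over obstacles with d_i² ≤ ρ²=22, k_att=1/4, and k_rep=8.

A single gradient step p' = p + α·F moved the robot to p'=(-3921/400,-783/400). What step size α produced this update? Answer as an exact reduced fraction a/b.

F_att = 1/4·(g−p) = 1/4·(3,1) = (0.7500,0.2500)
o1: d²=20 ≤ ρ²=22; F_rep = 8·(2,-4)/20² = (0.0400,-0.0800)
F = F_att + ΣF_rep = (0.7900,0.1700)
Δp = p'−p = (0.1975,0.0425); α = Δx/Fx = (79/400) / (79/100) = 1/4
check: Δy/Fy = (17/400) / (17/100) = 1/4 ✓

α = 1/4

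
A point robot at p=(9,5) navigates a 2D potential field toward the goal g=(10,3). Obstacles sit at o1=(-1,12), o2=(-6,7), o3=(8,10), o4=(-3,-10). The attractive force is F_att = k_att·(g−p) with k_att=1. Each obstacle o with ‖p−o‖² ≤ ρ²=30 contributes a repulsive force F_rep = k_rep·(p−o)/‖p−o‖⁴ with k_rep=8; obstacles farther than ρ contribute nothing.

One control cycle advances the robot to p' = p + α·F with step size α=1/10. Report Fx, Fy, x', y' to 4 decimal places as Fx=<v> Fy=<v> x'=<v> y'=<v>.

Fx=1.0118 Fy=-2.0592 x'=9.1012 y'=4.7941

F_att = 1·(g−p) = 1·(1,-2) = (1.0000,-2.0000)
o1: d²=149 > ρ²=30 → inactive
o2: d²=229 > ρ²=30 → inactive
o3: d²=26 ≤ ρ²=30; F_rep = 8·(1,-5)/26² = (0.0118,-0.0592)
o4: d²=369 > ρ²=30 → inactive
F = F_att + ΣF_rep = (1.0118,-2.0592)
p' = p + 1/10·F = (9.1012,4.7941)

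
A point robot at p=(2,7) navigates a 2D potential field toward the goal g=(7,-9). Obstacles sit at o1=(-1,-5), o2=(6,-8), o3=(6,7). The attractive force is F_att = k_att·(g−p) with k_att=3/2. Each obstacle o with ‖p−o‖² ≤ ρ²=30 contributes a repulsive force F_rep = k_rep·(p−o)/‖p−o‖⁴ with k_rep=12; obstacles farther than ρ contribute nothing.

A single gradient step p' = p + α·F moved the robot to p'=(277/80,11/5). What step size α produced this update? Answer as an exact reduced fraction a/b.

F_att = 3/2·(g−p) = 3/2·(5,-16) = (7.5000,-24.0000)
o1: d²=153 > ρ²=30 → inactive
o2: d²=241 > ρ²=30 → inactive
o3: d²=16 ≤ ρ²=30; F_rep = 12·(-4,0)/16² = (-0.1875,0.0000)
F = F_att + ΣF_rep = (7.3125,-24.0000)
Δp = p'−p = (1.4625,-4.8000); α = Δx/Fx = (117/80) / (117/16) = 1/5
check: Δy/Fy = (-24/5) / (-24) = 1/5 ✓

α = 1/5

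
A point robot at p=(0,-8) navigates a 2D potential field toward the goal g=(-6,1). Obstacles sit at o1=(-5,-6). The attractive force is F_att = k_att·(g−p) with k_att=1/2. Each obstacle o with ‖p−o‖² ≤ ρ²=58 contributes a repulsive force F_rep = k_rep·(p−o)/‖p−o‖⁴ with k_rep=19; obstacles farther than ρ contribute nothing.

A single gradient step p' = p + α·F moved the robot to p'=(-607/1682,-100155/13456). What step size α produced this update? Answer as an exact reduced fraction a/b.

F_att = 1/2·(g−p) = 1/2·(-6,9) = (-3.0000,4.5000)
o1: d²=29 ≤ ρ²=58; F_rep = 19·(5,-2)/29² = (0.1130,-0.0452)
F = F_att + ΣF_rep = (-2.8870,4.4548)
Δp = p'−p = (-0.3609,0.5569); α = Δx/Fx = (-607/1682) / (-2428/841) = 1/8
check: Δy/Fy = (7493/13456) / (7493/1682) = 1/8 ✓

α = 1/8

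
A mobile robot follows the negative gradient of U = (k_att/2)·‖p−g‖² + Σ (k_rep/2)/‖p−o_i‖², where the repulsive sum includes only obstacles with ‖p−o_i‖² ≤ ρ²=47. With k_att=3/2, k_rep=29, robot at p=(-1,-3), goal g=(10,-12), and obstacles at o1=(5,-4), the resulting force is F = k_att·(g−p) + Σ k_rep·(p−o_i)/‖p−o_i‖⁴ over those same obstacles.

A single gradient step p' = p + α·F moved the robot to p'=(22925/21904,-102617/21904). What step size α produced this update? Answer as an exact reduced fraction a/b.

α = 1/8

F_att = 3/2·(g−p) = 3/2·(11,-9) = (16.5000,-13.5000)
o1: d²=37 ≤ ρ²=47; F_rep = 29·(-6,1)/37² = (-0.1271,0.0212)
F = F_att + ΣF_rep = (16.3729,-13.4788)
Δp = p'−p = (2.0466,-1.6849); α = Δx/Fx = (44829/21904) / (44829/2738) = 1/8
check: Δy/Fy = (-36905/21904) / (-36905/2738) = 1/8 ✓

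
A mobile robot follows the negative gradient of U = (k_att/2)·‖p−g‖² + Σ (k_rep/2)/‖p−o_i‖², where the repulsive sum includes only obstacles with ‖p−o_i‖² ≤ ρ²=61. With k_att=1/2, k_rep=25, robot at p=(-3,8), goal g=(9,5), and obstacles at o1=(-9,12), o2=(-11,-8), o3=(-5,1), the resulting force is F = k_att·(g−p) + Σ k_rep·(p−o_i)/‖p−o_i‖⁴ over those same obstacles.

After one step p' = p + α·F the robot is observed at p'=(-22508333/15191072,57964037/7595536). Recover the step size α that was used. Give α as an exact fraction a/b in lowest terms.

F_att = 1/2·(g−p) = 1/2·(12,-3) = (6.0000,-1.5000)
o1: d²=52 ≤ ρ²=61; F_rep = 25·(6,-4)/52² = (0.0555,-0.0370)
o2: d²=320 > ρ²=61 → inactive
o3: d²=53 ≤ ρ²=61; F_rep = 25·(2,7)/53² = (0.0178,0.0623)
F = F_att + ΣF_rep = (6.0733,-1.4747)
Δp = p'−p = (1.5183,-0.3687); α = Δx/Fx = (23064883/15191072) / (23064883/3797768) = 1/4
check: Δy/Fy = (-2800251/7595536) / (-2800251/1898884) = 1/4 ✓

α = 1/4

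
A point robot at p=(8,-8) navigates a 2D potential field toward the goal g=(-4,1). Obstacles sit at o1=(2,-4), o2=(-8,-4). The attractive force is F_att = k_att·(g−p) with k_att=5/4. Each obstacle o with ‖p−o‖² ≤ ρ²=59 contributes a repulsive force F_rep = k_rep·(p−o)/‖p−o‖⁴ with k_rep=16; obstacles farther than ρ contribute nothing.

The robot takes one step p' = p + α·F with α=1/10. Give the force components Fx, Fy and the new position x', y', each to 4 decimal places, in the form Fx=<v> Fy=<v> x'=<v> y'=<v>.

F_att = 5/4·(g−p) = 5/4·(-12,9) = (-15.0000,11.2500)
o1: d²=52 ≤ ρ²=59; F_rep = 16·(6,-4)/52² = (0.0355,-0.0237)
o2: d²=272 > ρ²=59 → inactive
F = F_att + ΣF_rep = (-14.9645,11.2263)
p' = p + 1/10·F = (6.5036,-6.8774)

Fx=-14.9645 Fy=11.2263 x'=6.5036 y'=-6.8774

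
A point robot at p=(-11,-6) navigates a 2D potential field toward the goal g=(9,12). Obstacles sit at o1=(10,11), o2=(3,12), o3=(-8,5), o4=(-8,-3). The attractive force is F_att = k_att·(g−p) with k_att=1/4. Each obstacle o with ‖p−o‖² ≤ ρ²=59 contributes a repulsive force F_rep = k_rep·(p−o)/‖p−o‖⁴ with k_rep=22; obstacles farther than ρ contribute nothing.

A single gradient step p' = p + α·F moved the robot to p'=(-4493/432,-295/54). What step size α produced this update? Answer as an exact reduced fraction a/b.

F_att = 1/4·(g−p) = 1/4·(20,18) = (5.0000,4.5000)
o1: d²=730 > ρ²=59 → inactive
o2: d²=520 > ρ²=59 → inactive
o3: d²=130 > ρ²=59 → inactive
o4: d²=18 ≤ ρ²=59; F_rep = 22·(-3,-3)/18² = (-0.2037,-0.2037)
F = F_att + ΣF_rep = (4.7963,4.2963)
Δp = p'−p = (0.5995,0.5370); α = Δx/Fx = (259/432) / (259/54) = 1/8
check: Δy/Fy = (29/54) / (116/27) = 1/8 ✓

α = 1/8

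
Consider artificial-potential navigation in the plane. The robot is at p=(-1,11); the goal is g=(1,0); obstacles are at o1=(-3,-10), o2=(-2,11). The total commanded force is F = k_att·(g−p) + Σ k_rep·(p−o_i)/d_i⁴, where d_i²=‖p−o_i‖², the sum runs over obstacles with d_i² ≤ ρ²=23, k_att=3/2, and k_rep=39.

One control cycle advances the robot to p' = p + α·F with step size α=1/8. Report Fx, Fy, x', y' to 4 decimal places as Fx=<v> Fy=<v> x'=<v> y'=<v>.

Fx=42.0000 Fy=-16.5000 x'=4.2500 y'=8.9375

F_att = 3/2·(g−p) = 3/2·(2,-11) = (3.0000,-16.5000)
o1: d²=445 > ρ²=23 → inactive
o2: d²=1 ≤ ρ²=23; F_rep = 39·(1,0)/1² = (39.0000,0.0000)
F = F_att + ΣF_rep = (42.0000,-16.5000)
p' = p + 1/8·F = (4.2500,8.9375)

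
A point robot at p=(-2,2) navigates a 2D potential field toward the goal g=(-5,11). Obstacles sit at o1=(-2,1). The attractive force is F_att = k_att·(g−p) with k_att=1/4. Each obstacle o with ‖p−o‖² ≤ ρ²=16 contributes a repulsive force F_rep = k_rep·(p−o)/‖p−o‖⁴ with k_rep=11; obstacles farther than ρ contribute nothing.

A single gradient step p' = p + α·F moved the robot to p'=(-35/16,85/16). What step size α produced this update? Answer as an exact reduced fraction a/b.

α = 1/4

F_att = 1/4·(g−p) = 1/4·(-3,9) = (-0.7500,2.2500)
o1: d²=1 ≤ ρ²=16; F_rep = 11·(0,1)/1² = (0.0000,11.0000)
F = F_att + ΣF_rep = (-0.7500,13.2500)
Δp = p'−p = (-0.1875,3.3125); α = Δx/Fx = (-3/16) / (-3/4) = 1/4
check: Δy/Fy = (53/16) / (53/4) = 1/4 ✓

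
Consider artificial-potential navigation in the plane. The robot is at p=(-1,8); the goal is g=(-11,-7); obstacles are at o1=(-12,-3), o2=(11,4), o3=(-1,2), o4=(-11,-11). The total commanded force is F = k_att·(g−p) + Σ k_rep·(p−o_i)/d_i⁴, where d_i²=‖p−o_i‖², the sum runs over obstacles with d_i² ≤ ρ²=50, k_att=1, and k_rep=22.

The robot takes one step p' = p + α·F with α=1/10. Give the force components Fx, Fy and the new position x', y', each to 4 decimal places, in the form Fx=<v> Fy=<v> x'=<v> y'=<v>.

F_att = 1·(g−p) = 1·(-10,-15) = (-10.0000,-15.0000)
o1: d²=242 > ρ²=50 → inactive
o2: d²=160 > ρ²=50 → inactive
o3: d²=36 ≤ ρ²=50; F_rep = 22·(0,6)/36² = (0.0000,0.1019)
o4: d²=461 > ρ²=50 → inactive
F = F_att + ΣF_rep = (-10.0000,-14.8981)
p' = p + 1/10·F = (-2.0000,6.5102)

Fx=-10.0000 Fy=-14.8981 x'=-2.0000 y'=6.5102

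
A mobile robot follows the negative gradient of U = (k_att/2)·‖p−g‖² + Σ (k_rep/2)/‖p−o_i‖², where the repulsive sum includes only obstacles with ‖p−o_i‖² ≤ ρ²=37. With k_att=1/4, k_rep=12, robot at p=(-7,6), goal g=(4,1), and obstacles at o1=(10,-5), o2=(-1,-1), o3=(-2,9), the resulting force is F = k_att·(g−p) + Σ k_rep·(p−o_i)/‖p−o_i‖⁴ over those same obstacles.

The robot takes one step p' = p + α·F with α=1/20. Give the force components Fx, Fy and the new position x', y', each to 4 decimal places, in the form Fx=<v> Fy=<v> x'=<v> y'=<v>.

F_att = 1/4·(g−p) = 1/4·(11,-5) = (2.7500,-1.2500)
o1: d²=410 > ρ²=37 → inactive
o2: d²=85 > ρ²=37 → inactive
o3: d²=34 ≤ ρ²=37; F_rep = 12·(-5,-3)/34² = (-0.0519,-0.0311)
F = F_att + ΣF_rep = (2.6981,-1.2811)
p' = p + 1/20·F = (-6.8651,5.9359)

Fx=2.6981 Fy=-1.2811 x'=-6.8651 y'=5.9359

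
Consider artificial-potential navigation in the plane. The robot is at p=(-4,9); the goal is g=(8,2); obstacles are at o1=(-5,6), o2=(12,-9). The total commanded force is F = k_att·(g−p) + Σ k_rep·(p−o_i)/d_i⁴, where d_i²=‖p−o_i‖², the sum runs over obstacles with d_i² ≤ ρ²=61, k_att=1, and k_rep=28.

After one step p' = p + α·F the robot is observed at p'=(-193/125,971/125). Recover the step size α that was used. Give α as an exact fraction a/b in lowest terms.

F_att = 1·(g−p) = 1·(12,-7) = (12.0000,-7.0000)
o1: d²=10 ≤ ρ²=61; F_rep = 28·(1,3)/10² = (0.2800,0.8400)
o2: d²=580 > ρ²=61 → inactive
F = F_att + ΣF_rep = (12.2800,-6.1600)
Δp = p'−p = (2.4560,-1.2320); α = Δx/Fx = (307/125) / (307/25) = 1/5
check: Δy/Fy = (-154/125) / (-154/25) = 1/5 ✓

α = 1/5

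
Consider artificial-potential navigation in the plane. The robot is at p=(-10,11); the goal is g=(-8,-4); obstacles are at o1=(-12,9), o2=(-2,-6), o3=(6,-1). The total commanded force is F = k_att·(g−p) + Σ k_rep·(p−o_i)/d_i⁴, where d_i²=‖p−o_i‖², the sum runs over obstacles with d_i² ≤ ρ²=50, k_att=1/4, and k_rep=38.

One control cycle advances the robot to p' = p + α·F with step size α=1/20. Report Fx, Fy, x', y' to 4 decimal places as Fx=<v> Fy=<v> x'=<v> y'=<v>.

Fx=1.6875 Fy=-2.5625 x'=-9.9156 y'=10.8719

F_att = 1/4·(g−p) = 1/4·(2,-15) = (0.5000,-3.7500)
o1: d²=8 ≤ ρ²=50; F_rep = 38·(2,2)/8² = (1.1875,1.1875)
o2: d²=353 > ρ²=50 → inactive
o3: d²=400 > ρ²=50 → inactive
F = F_att + ΣF_rep = (1.6875,-2.5625)
p' = p + 1/20·F = (-9.9156,10.8719)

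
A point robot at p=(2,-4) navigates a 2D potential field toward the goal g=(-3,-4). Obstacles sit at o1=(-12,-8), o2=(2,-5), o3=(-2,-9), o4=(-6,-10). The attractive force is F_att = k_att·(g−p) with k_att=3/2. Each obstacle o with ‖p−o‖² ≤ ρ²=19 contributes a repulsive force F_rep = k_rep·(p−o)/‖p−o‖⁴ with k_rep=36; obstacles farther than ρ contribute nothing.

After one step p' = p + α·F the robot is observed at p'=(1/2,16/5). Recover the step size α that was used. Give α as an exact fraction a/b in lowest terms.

α = 1/5

F_att = 3/2·(g−p) = 3/2·(-5,0) = (-7.5000,0.0000)
o1: d²=212 > ρ²=19 → inactive
o2: d²=1 ≤ ρ²=19; F_rep = 36·(0,1)/1² = (0.0000,36.0000)
o3: d²=41 > ρ²=19 → inactive
o4: d²=100 > ρ²=19 → inactive
F = F_att + ΣF_rep = (-7.5000,36.0000)
Δp = p'−p = (-1.5000,7.2000); α = Δx/Fx = (-3/2) / (-15/2) = 1/5
check: Δy/Fy = (36/5) / (36) = 1/5 ✓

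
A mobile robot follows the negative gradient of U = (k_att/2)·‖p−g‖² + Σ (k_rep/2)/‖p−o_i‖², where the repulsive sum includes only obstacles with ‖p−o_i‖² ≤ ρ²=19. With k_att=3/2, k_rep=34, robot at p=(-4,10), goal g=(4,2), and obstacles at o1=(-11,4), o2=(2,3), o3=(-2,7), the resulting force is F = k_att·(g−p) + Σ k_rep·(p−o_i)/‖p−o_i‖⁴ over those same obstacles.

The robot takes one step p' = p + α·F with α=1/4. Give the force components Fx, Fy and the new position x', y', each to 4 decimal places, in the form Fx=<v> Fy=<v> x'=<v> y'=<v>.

Fx=11.5976 Fy=-11.3964 x'=-1.1006 y'=7.1509

F_att = 3/2·(g−p) = 3/2·(8,-8) = (12.0000,-12.0000)
o1: d²=85 > ρ²=19 → inactive
o2: d²=85 > ρ²=19 → inactive
o3: d²=13 ≤ ρ²=19; F_rep = 34·(-2,3)/13² = (-0.4024,0.6036)
F = F_att + ΣF_rep = (11.5976,-11.3964)
p' = p + 1/4·F = (-1.1006,7.1509)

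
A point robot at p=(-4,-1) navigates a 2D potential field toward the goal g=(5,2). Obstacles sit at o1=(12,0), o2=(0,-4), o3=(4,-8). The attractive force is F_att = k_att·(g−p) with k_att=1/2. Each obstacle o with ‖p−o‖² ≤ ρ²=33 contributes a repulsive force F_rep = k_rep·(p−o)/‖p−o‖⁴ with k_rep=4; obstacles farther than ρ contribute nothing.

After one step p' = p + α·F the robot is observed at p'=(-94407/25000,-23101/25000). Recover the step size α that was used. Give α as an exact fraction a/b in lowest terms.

α = 1/20

F_att = 1/2·(g−p) = 1/2·(9,3) = (4.5000,1.5000)
o1: d²=257 > ρ²=33 → inactive
o2: d²=25 ≤ ρ²=33; F_rep = 4·(-4,3)/25² = (-0.0256,0.0192)
o3: d²=113 > ρ²=33 → inactive
F = F_att + ΣF_rep = (4.4744,1.5192)
Δp = p'−p = (0.2237,0.0760); α = Δx/Fx = (5593/25000) / (5593/1250) = 1/20
check: Δy/Fy = (1899/25000) / (1899/1250) = 1/20 ✓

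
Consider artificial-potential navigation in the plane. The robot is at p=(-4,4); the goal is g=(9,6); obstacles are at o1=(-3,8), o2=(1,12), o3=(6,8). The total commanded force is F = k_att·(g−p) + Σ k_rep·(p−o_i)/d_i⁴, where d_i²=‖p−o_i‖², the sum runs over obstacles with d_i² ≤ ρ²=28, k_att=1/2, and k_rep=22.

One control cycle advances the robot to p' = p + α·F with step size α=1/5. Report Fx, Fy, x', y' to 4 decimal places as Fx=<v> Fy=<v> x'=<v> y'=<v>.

F_att = 1/2·(g−p) = 1/2·(13,2) = (6.5000,1.0000)
o1: d²=17 ≤ ρ²=28; F_rep = 22·(-1,-4)/17² = (-0.0761,-0.3045)
o2: d²=89 > ρ²=28 → inactive
o3: d²=116 > ρ²=28 → inactive
F = F_att + ΣF_rep = (6.4239,0.6955)
p' = p + 1/5·F = (-2.7152,4.1391)

Fx=6.4239 Fy=0.6955 x'=-2.7152 y'=4.1391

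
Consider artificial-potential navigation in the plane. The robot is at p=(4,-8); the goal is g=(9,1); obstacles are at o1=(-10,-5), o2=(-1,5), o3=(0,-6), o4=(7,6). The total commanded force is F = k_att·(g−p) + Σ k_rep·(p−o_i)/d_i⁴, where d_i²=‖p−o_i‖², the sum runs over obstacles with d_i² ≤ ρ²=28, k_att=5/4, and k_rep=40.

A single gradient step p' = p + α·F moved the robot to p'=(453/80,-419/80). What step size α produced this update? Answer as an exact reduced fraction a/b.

F_att = 5/4·(g−p) = 5/4·(5,9) = (6.2500,11.2500)
o1: d²=205 > ρ²=28 → inactive
o2: d²=194 > ρ²=28 → inactive
o3: d²=20 ≤ ρ²=28; F_rep = 40·(4,-2)/20² = (0.4000,-0.2000)
o4: d²=205 > ρ²=28 → inactive
F = F_att + ΣF_rep = (6.6500,11.0500)
Δp = p'−p = (1.6625,2.7625); α = Δx/Fx = (133/80) / (133/20) = 1/4
check: Δy/Fy = (221/80) / (221/20) = 1/4 ✓

α = 1/4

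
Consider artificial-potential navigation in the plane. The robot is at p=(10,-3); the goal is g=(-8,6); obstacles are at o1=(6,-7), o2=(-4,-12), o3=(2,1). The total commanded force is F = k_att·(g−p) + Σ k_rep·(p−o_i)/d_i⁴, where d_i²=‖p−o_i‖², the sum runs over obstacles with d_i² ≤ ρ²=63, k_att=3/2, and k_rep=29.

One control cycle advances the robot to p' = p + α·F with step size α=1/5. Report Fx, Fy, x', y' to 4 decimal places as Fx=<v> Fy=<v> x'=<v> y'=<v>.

F_att = 3/2·(g−p) = 3/2·(-18,9) = (-27.0000,13.5000)
o1: d²=32 ≤ ρ²=63; F_rep = 29·(4,4)/32² = (0.1133,0.1133)
o2: d²=277 > ρ²=63 → inactive
o3: d²=80 > ρ²=63 → inactive
F = F_att + ΣF_rep = (-26.8867,13.6133)
p' = p + 1/5·F = (4.6227,-0.2773)

Fx=-26.8867 Fy=13.6133 x'=4.6227 y'=-0.2773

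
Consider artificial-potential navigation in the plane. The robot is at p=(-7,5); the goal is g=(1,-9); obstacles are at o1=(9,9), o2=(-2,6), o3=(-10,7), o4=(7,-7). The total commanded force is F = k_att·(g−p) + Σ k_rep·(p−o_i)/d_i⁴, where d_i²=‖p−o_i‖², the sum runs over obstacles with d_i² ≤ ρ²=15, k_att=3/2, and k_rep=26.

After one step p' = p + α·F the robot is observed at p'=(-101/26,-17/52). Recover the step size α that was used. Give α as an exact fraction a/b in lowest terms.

α = 1/4

F_att = 3/2·(g−p) = 3/2·(8,-14) = (12.0000,-21.0000)
o1: d²=272 > ρ²=15 → inactive
o2: d²=26 > ρ²=15 → inactive
o3: d²=13 ≤ ρ²=15; F_rep = 26·(3,-2)/13² = (0.4615,-0.3077)
o4: d²=340 > ρ²=15 → inactive
F = F_att + ΣF_rep = (12.4615,-21.3077)
Δp = p'−p = (3.1154,-5.3269); α = Δx/Fx = (81/26) / (162/13) = 1/4
check: Δy/Fy = (-277/52) / (-277/13) = 1/4 ✓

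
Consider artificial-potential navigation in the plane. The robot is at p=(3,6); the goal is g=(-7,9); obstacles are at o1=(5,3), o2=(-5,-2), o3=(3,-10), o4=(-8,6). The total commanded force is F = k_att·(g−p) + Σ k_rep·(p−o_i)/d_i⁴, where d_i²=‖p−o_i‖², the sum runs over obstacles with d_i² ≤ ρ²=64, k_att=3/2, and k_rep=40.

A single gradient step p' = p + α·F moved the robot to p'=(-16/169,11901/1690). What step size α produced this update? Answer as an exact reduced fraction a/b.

F_att = 3/2·(g−p) = 3/2·(-10,3) = (-15.0000,4.5000)
o1: d²=13 ≤ ρ²=64; F_rep = 40·(-2,3)/13² = (-0.4734,0.7101)
o2: d²=128 > ρ²=64 → inactive
o3: d²=256 > ρ²=64 → inactive
o4: d²=121 > ρ²=64 → inactive
F = F_att + ΣF_rep = (-15.4734,5.2101)
Δp = p'−p = (-3.0947,1.0420); α = Δx/Fx = (-523/169) / (-2615/169) = 1/5
check: Δy/Fy = (1761/1690) / (1761/338) = 1/5 ✓

α = 1/5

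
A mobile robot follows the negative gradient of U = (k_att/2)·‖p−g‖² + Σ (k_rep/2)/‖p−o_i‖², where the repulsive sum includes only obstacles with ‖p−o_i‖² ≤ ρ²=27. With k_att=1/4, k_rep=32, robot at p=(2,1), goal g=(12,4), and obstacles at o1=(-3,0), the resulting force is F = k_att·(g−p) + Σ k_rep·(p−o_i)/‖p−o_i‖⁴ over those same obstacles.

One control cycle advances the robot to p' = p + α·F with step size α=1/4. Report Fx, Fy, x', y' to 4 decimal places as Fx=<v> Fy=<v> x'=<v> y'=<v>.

F_att = 1/4·(g−p) = 1/4·(10,3) = (2.5000,0.7500)
o1: d²=26 ≤ ρ²=27; F_rep = 32·(5,1)/26² = (0.2367,0.0473)
F = F_att + ΣF_rep = (2.7367,0.7973)
p' = p + 1/4·F = (2.6842,1.1993)

Fx=2.7367 Fy=0.7973 x'=2.6842 y'=1.1993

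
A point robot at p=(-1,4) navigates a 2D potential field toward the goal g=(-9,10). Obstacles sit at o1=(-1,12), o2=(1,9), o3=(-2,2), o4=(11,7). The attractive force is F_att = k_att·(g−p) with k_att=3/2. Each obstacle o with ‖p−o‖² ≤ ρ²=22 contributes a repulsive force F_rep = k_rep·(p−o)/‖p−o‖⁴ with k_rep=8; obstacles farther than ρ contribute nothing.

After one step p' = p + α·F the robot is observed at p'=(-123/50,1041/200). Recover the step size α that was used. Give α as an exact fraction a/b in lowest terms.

F_att = 3/2·(g−p) = 3/2·(-8,6) = (-12.0000,9.0000)
o1: d²=64 > ρ²=22 → inactive
o2: d²=29 > ρ²=22 → inactive
o3: d²=5 ≤ ρ²=22; F_rep = 8·(1,2)/5² = (0.3200,0.6400)
o4: d²=153 > ρ²=22 → inactive
F = F_att + ΣF_rep = (-11.6800,9.6400)
Δp = p'−p = (-1.4600,1.2050); α = Δx/Fx = (-73/50) / (-292/25) = 1/8
check: Δy/Fy = (241/200) / (241/25) = 1/8 ✓

α = 1/8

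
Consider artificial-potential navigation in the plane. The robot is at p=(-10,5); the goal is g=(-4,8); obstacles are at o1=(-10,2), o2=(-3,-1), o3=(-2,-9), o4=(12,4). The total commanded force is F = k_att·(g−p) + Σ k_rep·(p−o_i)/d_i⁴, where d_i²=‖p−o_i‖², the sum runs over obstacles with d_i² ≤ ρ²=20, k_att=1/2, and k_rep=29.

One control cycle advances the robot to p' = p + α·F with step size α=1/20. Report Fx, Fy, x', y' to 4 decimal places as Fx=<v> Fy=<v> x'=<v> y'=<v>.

F_att = 1/2·(g−p) = 1/2·(6,3) = (3.0000,1.5000)
o1: d²=9 ≤ ρ²=20; F_rep = 29·(0,3)/9² = (0.0000,1.0741)
o2: d²=85 > ρ²=20 → inactive
o3: d²=260 > ρ²=20 → inactive
o4: d²=485 > ρ²=20 → inactive
F = F_att + ΣF_rep = (3.0000,2.5741)
p' = p + 1/20·F = (-9.8500,5.1287)

Fx=3.0000 Fy=2.5741 x'=-9.8500 y'=5.1287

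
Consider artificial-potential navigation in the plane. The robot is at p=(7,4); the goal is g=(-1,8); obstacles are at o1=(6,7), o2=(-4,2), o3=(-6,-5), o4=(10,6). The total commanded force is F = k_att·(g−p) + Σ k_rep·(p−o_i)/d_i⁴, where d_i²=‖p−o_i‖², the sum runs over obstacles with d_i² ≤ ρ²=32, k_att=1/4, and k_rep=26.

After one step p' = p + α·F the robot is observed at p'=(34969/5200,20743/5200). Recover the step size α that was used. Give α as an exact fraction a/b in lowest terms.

α = 1/8

F_att = 1/4·(g−p) = 1/4·(-8,4) = (-2.0000,1.0000)
o1: d²=10 ≤ ρ²=32; F_rep = 26·(1,-3)/10² = (0.2600,-0.7800)
o2: d²=125 > ρ²=32 → inactive
o3: d²=250 > ρ²=32 → inactive
o4: d²=13 ≤ ρ²=32; F_rep = 26·(-3,-2)/13² = (-0.4615,-0.3077)
F = F_att + ΣF_rep = (-2.2015,-0.0877)
Δp = p'−p = (-0.2752,-0.0110); α = Δx/Fx = (-1431/5200) / (-1431/650) = 1/8
check: Δy/Fy = (-57/5200) / (-57/650) = 1/8 ✓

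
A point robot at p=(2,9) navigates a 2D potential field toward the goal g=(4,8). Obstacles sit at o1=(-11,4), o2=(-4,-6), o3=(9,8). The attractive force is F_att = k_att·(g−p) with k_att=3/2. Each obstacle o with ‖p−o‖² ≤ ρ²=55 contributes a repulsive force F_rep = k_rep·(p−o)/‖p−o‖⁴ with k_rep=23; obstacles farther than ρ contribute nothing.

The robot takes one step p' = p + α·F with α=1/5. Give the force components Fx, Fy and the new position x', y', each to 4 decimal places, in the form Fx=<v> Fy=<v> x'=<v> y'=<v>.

Fx=2.9356 Fy=-1.4908 x'=2.5871 y'=8.7018

F_att = 3/2·(g−p) = 3/2·(2,-1) = (3.0000,-1.5000)
o1: d²=194 > ρ²=55 → inactive
o2: d²=261 > ρ²=55 → inactive
o3: d²=50 ≤ ρ²=55; F_rep = 23·(-7,1)/50² = (-0.0644,0.0092)
F = F_att + ΣF_rep = (2.9356,-1.4908)
p' = p + 1/5·F = (2.5871,8.7018)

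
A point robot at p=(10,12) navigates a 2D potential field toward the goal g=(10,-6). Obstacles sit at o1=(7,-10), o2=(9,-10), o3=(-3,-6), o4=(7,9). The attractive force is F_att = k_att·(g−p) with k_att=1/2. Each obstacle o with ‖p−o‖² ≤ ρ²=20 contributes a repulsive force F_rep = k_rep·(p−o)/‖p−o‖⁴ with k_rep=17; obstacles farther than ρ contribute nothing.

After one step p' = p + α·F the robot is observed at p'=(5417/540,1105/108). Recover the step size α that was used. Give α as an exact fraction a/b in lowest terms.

F_att = 1/2·(g−p) = 1/2·(0,-18) = (0.0000,-9.0000)
o1: d²=493 > ρ²=20 → inactive
o2: d²=485 > ρ²=20 → inactive
o3: d²=493 > ρ²=20 → inactive
o4: d²=18 ≤ ρ²=20; F_rep = 17·(3,3)/18² = (0.1574,0.1574)
F = F_att + ΣF_rep = (0.1574,-8.8426)
Δp = p'−p = (0.0315,-1.7685); α = Δx/Fx = (17/540) / (17/108) = 1/5
check: Δy/Fy = (-191/108) / (-955/108) = 1/5 ✓

α = 1/5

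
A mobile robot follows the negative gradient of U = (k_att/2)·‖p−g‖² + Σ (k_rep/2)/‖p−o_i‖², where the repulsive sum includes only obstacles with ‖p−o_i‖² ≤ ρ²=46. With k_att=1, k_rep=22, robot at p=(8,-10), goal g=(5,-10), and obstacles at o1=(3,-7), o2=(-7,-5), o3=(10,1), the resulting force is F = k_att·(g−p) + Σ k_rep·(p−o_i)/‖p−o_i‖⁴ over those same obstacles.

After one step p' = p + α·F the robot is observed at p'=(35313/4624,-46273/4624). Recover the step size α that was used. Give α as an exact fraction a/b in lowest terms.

F_att = 1·(g−p) = 1·(-3,0) = (-3.0000,0.0000)
o1: d²=34 ≤ ρ²=46; F_rep = 22·(5,-3)/34² = (0.0952,-0.0571)
o2: d²=250 > ρ²=46 → inactive
o3: d²=125 > ρ²=46 → inactive
F = F_att + ΣF_rep = (-2.9048,-0.0571)
Δp = p'−p = (-0.3631,-0.0071); α = Δx/Fx = (-1679/4624) / (-1679/578) = 1/8
check: Δy/Fy = (-33/4624) / (-33/578) = 1/8 ✓

α = 1/8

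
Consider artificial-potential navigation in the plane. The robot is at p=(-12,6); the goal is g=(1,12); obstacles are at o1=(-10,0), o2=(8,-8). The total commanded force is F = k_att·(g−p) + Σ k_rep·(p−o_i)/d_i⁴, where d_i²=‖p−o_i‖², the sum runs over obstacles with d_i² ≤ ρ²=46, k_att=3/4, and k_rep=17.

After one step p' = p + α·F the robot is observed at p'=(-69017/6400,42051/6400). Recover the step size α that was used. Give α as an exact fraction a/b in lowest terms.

α = 1/8

F_att = 3/4·(g−p) = 3/4·(13,6) = (9.7500,4.5000)
o1: d²=40 ≤ ρ²=46; F_rep = 17·(-2,6)/40² = (-0.0213,0.0638)
o2: d²=596 > ρ²=46 → inactive
F = F_att + ΣF_rep = (9.7287,4.5637)
Δp = p'−p = (1.2161,0.5705); α = Δx/Fx = (7783/6400) / (7783/800) = 1/8
check: Δy/Fy = (3651/6400) / (3651/800) = 1/8 ✓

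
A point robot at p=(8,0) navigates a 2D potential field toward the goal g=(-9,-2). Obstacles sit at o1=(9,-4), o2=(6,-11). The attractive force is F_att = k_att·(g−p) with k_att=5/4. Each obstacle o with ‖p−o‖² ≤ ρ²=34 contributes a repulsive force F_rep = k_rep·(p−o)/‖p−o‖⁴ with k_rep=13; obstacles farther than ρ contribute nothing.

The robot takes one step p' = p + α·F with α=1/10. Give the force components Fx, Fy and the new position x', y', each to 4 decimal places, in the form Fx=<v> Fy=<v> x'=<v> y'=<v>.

Fx=-21.2950 Fy=-2.3201 x'=5.8705 y'=-0.2320

F_att = 5/4·(g−p) = 5/4·(-17,-2) = (-21.2500,-2.5000)
o1: d²=17 ≤ ρ²=34; F_rep = 13·(-1,4)/17² = (-0.0450,0.1799)
o2: d²=125 > ρ²=34 → inactive
F = F_att + ΣF_rep = (-21.2950,-2.3201)
p' = p + 1/10·F = (5.8705,-0.2320)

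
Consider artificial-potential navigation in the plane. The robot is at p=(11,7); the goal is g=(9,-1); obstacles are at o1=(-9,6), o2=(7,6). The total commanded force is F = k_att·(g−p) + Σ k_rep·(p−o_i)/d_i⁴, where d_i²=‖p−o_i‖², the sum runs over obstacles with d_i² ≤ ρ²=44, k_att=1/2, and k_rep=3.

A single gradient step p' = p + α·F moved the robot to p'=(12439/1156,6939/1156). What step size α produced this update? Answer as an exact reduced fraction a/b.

α = 1/4

F_att = 1/2·(g−p) = 1/2·(-2,-8) = (-1.0000,-4.0000)
o1: d²=401 > ρ²=44 → inactive
o2: d²=17 ≤ ρ²=44; F_rep = 3·(4,1)/17² = (0.0415,0.0104)
F = F_att + ΣF_rep = (-0.9585,-3.9896)
Δp = p'−p = (-0.2396,-0.9974); α = Δx/Fx = (-277/1156) / (-277/289) = 1/4
check: Δy/Fy = (-1153/1156) / (-1153/289) = 1/4 ✓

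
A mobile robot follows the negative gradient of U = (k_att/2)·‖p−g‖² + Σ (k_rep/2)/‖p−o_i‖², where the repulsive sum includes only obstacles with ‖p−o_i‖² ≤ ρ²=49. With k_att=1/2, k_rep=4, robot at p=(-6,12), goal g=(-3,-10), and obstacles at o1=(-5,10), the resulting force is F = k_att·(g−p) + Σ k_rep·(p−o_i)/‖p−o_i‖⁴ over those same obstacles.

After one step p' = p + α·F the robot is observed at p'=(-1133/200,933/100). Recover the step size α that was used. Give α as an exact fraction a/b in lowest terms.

α = 1/4

F_att = 1/2·(g−p) = 1/2·(3,-22) = (1.5000,-11.0000)
o1: d²=5 ≤ ρ²=49; F_rep = 4·(-1,2)/5² = (-0.1600,0.3200)
F = F_att + ΣF_rep = (1.3400,-10.6800)
Δp = p'−p = (0.3350,-2.6700); α = Δx/Fx = (67/200) / (67/50) = 1/4
check: Δy/Fy = (-267/100) / (-267/25) = 1/4 ✓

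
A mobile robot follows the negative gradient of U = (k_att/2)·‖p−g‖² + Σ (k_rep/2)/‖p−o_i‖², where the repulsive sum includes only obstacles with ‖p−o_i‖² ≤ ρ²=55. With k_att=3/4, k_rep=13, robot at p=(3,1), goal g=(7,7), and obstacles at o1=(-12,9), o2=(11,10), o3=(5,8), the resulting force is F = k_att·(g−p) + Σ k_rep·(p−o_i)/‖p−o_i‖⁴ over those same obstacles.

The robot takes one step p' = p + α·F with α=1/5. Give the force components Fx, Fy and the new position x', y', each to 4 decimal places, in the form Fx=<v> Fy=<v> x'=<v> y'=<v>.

F_att = 3/4·(g−p) = 3/4·(4,6) = (3.0000,4.5000)
o1: d²=289 > ρ²=55 → inactive
o2: d²=145 > ρ²=55 → inactive
o3: d²=53 ≤ ρ²=55; F_rep = 13·(-2,-7)/53² = (-0.0093,-0.0324)
F = F_att + ΣF_rep = (2.9907,4.4676)
p' = p + 1/5·F = (3.5981,1.8935)

Fx=2.9907 Fy=4.4676 x'=3.5981 y'=1.8935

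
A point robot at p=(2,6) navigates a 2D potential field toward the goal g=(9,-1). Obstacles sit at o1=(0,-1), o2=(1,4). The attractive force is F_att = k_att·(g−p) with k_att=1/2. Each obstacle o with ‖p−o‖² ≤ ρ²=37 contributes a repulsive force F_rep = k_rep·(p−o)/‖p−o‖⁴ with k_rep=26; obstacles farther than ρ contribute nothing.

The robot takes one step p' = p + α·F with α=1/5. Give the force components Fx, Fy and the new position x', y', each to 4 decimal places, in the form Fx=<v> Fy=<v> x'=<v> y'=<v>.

F_att = 1/2·(g−p) = 1/2·(7,-7) = (3.5000,-3.5000)
o1: d²=53 > ρ²=37 → inactive
o2: d²=5 ≤ ρ²=37; F_rep = 26·(1,2)/5² = (1.0400,2.0800)
F = F_att + ΣF_rep = (4.5400,-1.4200)
p' = p + 1/5·F = (2.9080,5.7160)

Fx=4.5400 Fy=-1.4200 x'=2.9080 y'=5.7160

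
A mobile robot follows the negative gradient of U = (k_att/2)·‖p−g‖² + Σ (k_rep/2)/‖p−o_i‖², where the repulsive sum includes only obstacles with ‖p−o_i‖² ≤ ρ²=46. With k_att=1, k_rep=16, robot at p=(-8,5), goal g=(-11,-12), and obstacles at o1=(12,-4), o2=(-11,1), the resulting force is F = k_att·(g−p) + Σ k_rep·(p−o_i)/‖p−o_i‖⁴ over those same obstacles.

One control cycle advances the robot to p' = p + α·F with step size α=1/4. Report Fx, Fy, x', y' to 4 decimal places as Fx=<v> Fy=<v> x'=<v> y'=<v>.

Fx=-2.9232 Fy=-16.8976 x'=-8.7308 y'=0.7756

F_att = 1·(g−p) = 1·(-3,-17) = (-3.0000,-17.0000)
o1: d²=481 > ρ²=46 → inactive
o2: d²=25 ≤ ρ²=46; F_rep = 16·(3,4)/25² = (0.0768,0.1024)
F = F_att + ΣF_rep = (-2.9232,-16.8976)
p' = p + 1/4·F = (-8.7308,0.7756)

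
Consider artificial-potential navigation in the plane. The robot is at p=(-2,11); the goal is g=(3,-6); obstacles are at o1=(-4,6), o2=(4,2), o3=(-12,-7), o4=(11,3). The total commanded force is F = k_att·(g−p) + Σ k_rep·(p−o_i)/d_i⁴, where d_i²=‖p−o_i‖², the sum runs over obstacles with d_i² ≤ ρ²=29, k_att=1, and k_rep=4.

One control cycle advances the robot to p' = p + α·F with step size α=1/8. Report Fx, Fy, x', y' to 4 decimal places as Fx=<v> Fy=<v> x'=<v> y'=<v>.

F_att = 1·(g−p) = 1·(5,-17) = (5.0000,-17.0000)
o1: d²=29 ≤ ρ²=29; F_rep = 4·(2,5)/29² = (0.0095,0.0238)
o2: d²=117 > ρ²=29 → inactive
o3: d²=424 > ρ²=29 → inactive
o4: d²=233 > ρ²=29 → inactive
F = F_att + ΣF_rep = (5.0095,-16.9762)
p' = p + 1/8·F = (-1.3738,8.8780)

Fx=5.0095 Fy=-16.9762 x'=-1.3738 y'=8.8780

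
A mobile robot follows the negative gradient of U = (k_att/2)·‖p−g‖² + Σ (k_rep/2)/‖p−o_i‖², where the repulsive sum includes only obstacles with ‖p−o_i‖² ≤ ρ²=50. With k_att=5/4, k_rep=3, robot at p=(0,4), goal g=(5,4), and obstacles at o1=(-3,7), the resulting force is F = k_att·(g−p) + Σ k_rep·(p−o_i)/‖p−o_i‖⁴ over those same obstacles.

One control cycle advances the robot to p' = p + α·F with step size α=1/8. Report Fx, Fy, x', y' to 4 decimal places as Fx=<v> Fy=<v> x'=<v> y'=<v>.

F_att = 5/4·(g−p) = 5/4·(5,0) = (6.2500,0.0000)
o1: d²=18 ≤ ρ²=50; F_rep = 3·(3,-3)/18² = (0.0278,-0.0278)
F = F_att + ΣF_rep = (6.2778,-0.0278)
p' = p + 1/8·F = (0.7847,3.9965)

Fx=6.2778 Fy=-0.0278 x'=0.7847 y'=3.9965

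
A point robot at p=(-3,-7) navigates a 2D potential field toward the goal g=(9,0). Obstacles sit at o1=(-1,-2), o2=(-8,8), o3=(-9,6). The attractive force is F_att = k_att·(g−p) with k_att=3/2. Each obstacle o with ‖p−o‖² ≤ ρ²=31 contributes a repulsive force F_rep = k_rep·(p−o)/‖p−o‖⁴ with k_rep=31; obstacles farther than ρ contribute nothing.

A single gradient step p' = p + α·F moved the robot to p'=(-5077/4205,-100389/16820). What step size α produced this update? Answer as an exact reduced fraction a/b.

α = 1/10

F_att = 3/2·(g−p) = 3/2·(12,7) = (18.0000,10.5000)
o1: d²=29 ≤ ρ²=31; F_rep = 31·(-2,-5)/29² = (-0.0737,-0.1843)
o2: d²=250 > ρ²=31 → inactive
o3: d²=205 > ρ²=31 → inactive
F = F_att + ΣF_rep = (17.9263,10.3157)
Δp = p'−p = (1.7926,1.0316); α = Δx/Fx = (7538/4205) / (15076/841) = 1/10
check: Δy/Fy = (17351/16820) / (17351/1682) = 1/10 ✓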